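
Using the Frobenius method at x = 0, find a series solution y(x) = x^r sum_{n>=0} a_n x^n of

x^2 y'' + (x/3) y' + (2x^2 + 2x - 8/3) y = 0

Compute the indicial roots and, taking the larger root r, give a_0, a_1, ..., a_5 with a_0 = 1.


Write in Frobenius form y'' + (p(x)/x) y' + (q(x)/x^2) y = 0:
  p(x) = 1/3,  q(x) = 2x^2 + 2x - 8/3.
Indicial equation: r(r-1) + (1/3) r + (-8/3) = 0 -> roots r_1 = 2, r_2 = -4/3.
Take r = r_1 = 2. Let y(x) = x^r sum_{n>=0} a_n x^n with a_0 = 1.
Substitute y = x^r sum a_n x^n and match x^{r+n}. The recurrence is
  D(n) a_n + 2 a_{n-1} + 2 a_{n-2} = 0,  where D(n) = (r+n)(r+n-1) + (1/3)(r+n) + (-8/3).
  a_n = [-2 a_{n-1} - 2 a_{n-2}] / D(n).
Since the indicial polynomial factors as (r - r_1)(r - r_2), D(n) = (r_1 + n - r_1)(r_1 + n - r_2) = n(n + 10/3).
Evaluating step by step (a_0 = 1):
  n = 1: D(1) = 1(1 + 10/3) = 13/3; numerator = -2(1) = -2; a_1 = (-2)/(13/3) = -6/13
  n = 2: D(2) = 2(2 + 10/3) = 32/3; numerator = -2(-6/13) - 2(1) = -14/13; a_2 = (-14/13)/(32/3) = -21/208
  n = 3: D(3) = 3(3 + 10/3) = 19; numerator = -2(-21/208) - 2(-6/13) = 9/8; a_3 = (9/8)/(19) = 9/152
  n = 4: D(4) = 4(4 + 10/3) = 88/3; numerator = -2(9/152) - 2(-21/208) = 165/1976; a_4 = (165/1976)/(88/3) = 45/15808
  n = 5: D(5) = 5(5 + 10/3) = 125/3; numerator = -2(45/15808) - 2(9/152) = -981/7904; a_5 = (-981/7904)/(125/3) = -2943/988000

r = 2; a_0 = 1; a_1 = -6/13; a_2 = -21/208; a_3 = 9/152; a_4 = 45/15808; a_5 = -2943/988000


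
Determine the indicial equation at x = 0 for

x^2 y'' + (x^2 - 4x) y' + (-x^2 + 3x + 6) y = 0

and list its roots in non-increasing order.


Divide by x^2 to reach normal form y'' + P_1(x) y' + P_2(x) y = 0 with P_1(x) = 1 - 4/x and P_2(x) = -1 + 3/x + 6/x^2.
x = 0 is a singular point because the y'-coefficient 1 - 4/x has a pole at x = 0 and the y-coefficient -1 + 3/x + 6/x^2 has a pole at x = 0.
It is a regular singular point because x P_1(x) = p(x) = x - 4 and x^2 P_2(x) = q(x) = -x^2 + 3x + 6 are polynomials, hence analytic at x = 0.
p(0) = -4,  q(0) = 6.
Indicial equation: r(r-1) + p(0) r + q(0) = 0, i.e. r^2 + (p(0) - 1) r + q(0) = 0, i.e. r^2 - 5 r + 6 = 0.
Discriminant: (-5)^2 - 4(6) = 1, so r = (5 ± 1)/2.
Solving: r_1 = 3, r_2 = 2.

indicial: r^2 - 5 r + 6 = 0; roots r_1 = 3, r_2 = 2


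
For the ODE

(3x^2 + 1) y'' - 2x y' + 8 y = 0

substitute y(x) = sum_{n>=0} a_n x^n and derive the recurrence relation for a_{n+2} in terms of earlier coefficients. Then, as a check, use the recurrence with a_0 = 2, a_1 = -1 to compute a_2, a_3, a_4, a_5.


Substitute y = sum_n a_n x^n.
(1 + 3 x^2) y'' contributes (n+2)(n+1) a_{n+2} + 3 n(n-1) a_n at x^n.
-2 x y'(x) contributes -2 n a_n at x^n.
8 y(x) contributes 8 a_n at x^n.
Matching x^n: (n+2)(n+1) a_{n+2} + (3 n(n-1) - 2 n + 8) a_n = 0.
Thus a_{n+2} = (-3 n(n-1) + 2 n - 8) / ((n+1)(n+2)) * a_n.

Check with a_0 = 2, a_1 = -1 (apply the recurrence for n = 0, 1, 2, 3): a_0 = 2, a_1 = -1, a_2 = -8, a_3 = 1, a_4 = 20/3, a_5 = -1.

a_(n+2) = (-3 n(n-1) + 2 n - 8) / ((n+1)(n+2)) * a_n; check: a_0 = 2, a_1 = -1, a_2 = -8, a_3 = 1, a_4 = 20/3, a_5 = -1


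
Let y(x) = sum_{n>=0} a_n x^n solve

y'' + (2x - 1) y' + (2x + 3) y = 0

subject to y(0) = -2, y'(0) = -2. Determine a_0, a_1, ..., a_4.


Ansatz: y(x) = sum_{n>=0} a_n x^n, so y'(x) = sum_{n>=1} n a_n x^(n-1) and y''(x) = sum_{n>=2} n(n-1) a_n x^(n-2).
Substitute into P(x) y'' + Q(x) y' + R(x) y = 0 with P(x) = 1, Q(x) = 2x - 1, R(x) = 2x + 3, and match powers of x.
Initial conditions: a_0 = -2, a_1 = -2.
Setting the coefficient of each power of x to zero and solving order by order (substituting the coefficients already found):
  x^0: 2 a_2 - a_1 + 3 a_0 = 0  ->  2 a_2 = a_1 - 3 a_0 = 4  ->  a_2 = 2
  x^1: 6 a_3 - 2 a_2 + 5 a_1 + 2 a_0 = 0  ->  6 a_3 = 2 a_2 - 5 a_1 - 2 a_0 = 18  ->  a_3 = 3
  x^2: 12 a_4 - 3 a_3 + 7 a_2 + 2 a_1 = 0  ->  12 a_4 = 3 a_3 - 7 a_2 - 2 a_1 = -1  ->  a_4 = -1/12
Truncated series: y(x) = -2 - 2 x + 2 x^2 + 3 x^3 - (1/12) x^4 + O(x^5).

a_0 = -2; a_1 = -2; a_2 = 2; a_3 = 3; a_4 = -1/12


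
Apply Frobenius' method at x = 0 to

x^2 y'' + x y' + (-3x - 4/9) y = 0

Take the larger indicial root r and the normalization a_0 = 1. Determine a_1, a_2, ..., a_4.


Write in Frobenius form y'' + (p(x)/x) y' + (q(x)/x^2) y = 0:
  p(x) = 1,  q(x) = -3x - 4/9.
Indicial equation: r(r-1) + (1) r + (-4/9) = 0 -> roots r_1 = 2/3, r_2 = -2/3.
Take r = r_1 = 2/3. Let y(x) = x^r sum_{n>=0} a_n x^n with a_0 = 1.
Substitute y = x^r sum a_n x^n and match x^{r+n}. The recurrence is
  D(n) a_n - 3 a_{n-1} = 0,  where D(n) = (r+n)(r+n-1) + (1)(r+n) + (-4/9).
  a_n = 3 / D(n) * a_{n-1}.
Since the indicial polynomial factors as (r - r_1)(r - r_2), D(n) = (r_1 + n - r_1)(r_1 + n - r_2) = n(n + 4/3).
Evaluating step by step (a_0 = 1):
  n = 1: D(1) = 1(1 + 4/3) = 7/3; numerator = 3(1) = 3; a_1 = (3)/(7/3) = 9/7
  n = 2: D(2) = 2(2 + 4/3) = 20/3; numerator = 3(9/7) = 27/7; a_2 = (27/7)/(20/3) = 81/140
  n = 3: D(3) = 3(3 + 4/3) = 13; numerator = 3(81/140) = 243/140; a_3 = (243/140)/(13) = 243/1820
  n = 4: D(4) = 4(4 + 4/3) = 64/3; numerator = 3(243/1820) = 729/1820; a_4 = (729/1820)/(64/3) = 2187/116480

r = 2/3; a_0 = 1; a_1 = 9/7; a_2 = 81/140; a_3 = 243/1820; a_4 = 2187/116480


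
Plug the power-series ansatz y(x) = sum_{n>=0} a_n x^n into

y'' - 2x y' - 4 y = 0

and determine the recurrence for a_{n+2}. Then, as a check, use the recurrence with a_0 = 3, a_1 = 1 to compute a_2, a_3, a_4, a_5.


Substitute y = sum_n a_n x^n.
y''(x) has coefficient (n+2)(n+1) a_{n+2} at x^n;
-2 x y'(x) has coefficient -2 n a_n at x^n (shift);
-4 y(x) has coefficient -4 a_n at x^n.
Matching x^n: (n+2)(n+1) a_{n+2} + (-2n - 4) a_n = 0.
Thus a_{n+2} = (2n + 4) / ((n+1)(n+2)) * a_n.

Check with a_0 = 3, a_1 = 1 (apply the recurrence for n = 0, 1, 2, 3): a_0 = 3, a_1 = 1, a_2 = 6, a_3 = 1, a_4 = 4, a_5 = 1/2.

a_(n+2) = (2n + 4) / ((n+1)(n+2)) * a_n; check: a_0 = 3, a_1 = 1, a_2 = 6, a_3 = 1, a_4 = 4, a_5 = 1/2


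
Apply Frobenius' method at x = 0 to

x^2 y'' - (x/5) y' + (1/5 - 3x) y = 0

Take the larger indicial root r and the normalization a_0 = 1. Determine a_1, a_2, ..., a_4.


Write in Frobenius form y'' + (p(x)/x) y' + (q(x)/x^2) y = 0:
  p(x) = -1/5,  q(x) = 1/5 - 3x.
Indicial equation: r(r-1) + (-1/5) r + (1/5) = 0 -> roots r_1 = 1, r_2 = 1/5.
Take r = r_1 = 1. Let y(x) = x^r sum_{n>=0} a_n x^n with a_0 = 1.
Substitute y = x^r sum a_n x^n and match x^{r+n}. The recurrence is
  D(n) a_n - 3 a_{n-1} = 0,  where D(n) = (r+n)(r+n-1) + (-1/5)(r+n) + (1/5).
  a_n = 3 / D(n) * a_{n-1}.
Since the indicial polynomial factors as (r - r_1)(r - r_2), D(n) = (r_1 + n - r_1)(r_1 + n - r_2) = n(n + 4/5).
Evaluating step by step (a_0 = 1):
  n = 1: D(1) = 1(1 + 4/5) = 9/5; numerator = 3(1) = 3; a_1 = (3)/(9/5) = 5/3
  n = 2: D(2) = 2(2 + 4/5) = 28/5; numerator = 3(5/3) = 5; a_2 = (5)/(28/5) = 25/28
  n = 3: D(3) = 3(3 + 4/5) = 57/5; numerator = 3(25/28) = 75/28; a_3 = (75/28)/(57/5) = 125/532
  n = 4: D(4) = 4(4 + 4/5) = 96/5; numerator = 3(125/532) = 375/532; a_4 = (375/532)/(96/5) = 625/17024

r = 1; a_0 = 1; a_1 = 5/3; a_2 = 25/28; a_3 = 125/532; a_4 = 625/17024


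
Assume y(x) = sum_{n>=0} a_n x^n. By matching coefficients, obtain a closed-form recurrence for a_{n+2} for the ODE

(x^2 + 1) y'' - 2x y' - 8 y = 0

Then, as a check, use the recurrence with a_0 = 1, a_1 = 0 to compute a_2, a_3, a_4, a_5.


Substitute y = sum_n a_n x^n.
(1 + 1 x^2) y'' contributes (n+2)(n+1) a_{n+2} + n(n-1) a_n at x^n.
-2 x y'(x) contributes -2 n a_n at x^n.
-8 y(x) contributes -8 a_n at x^n.
Matching x^n: (n+2)(n+1) a_{n+2} + (n(n-1) - 2 n - 8) a_n = 0.
Thus a_{n+2} = (-n(n-1) + 2 n + 8) / ((n+1)(n+2)) * a_n.

Check with a_0 = 1, a_1 = 0 (apply the recurrence for n = 0, 1, 2, 3): a_0 = 1, a_1 = 0, a_2 = 4, a_3 = 0, a_4 = 10/3, a_5 = 0.

a_(n+2) = (-n(n-1) + 2 n + 8) / ((n+1)(n+2)) * a_n; check: a_0 = 1, a_1 = 0, a_2 = 4, a_3 = 0, a_4 = 10/3, a_5 = 0


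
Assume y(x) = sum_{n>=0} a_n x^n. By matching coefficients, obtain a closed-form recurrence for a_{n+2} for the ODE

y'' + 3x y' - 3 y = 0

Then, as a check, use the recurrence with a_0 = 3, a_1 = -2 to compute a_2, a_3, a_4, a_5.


Substitute y = sum_n a_n x^n.
y''(x) has coefficient (n+2)(n+1) a_{n+2} at x^n;
3 x y'(x) has coefficient 3 n a_n at x^n (shift);
-3 y(x) has coefficient -3 a_n at x^n.
Matching x^n: (n+2)(n+1) a_{n+2} + (3n - 3) a_n = 0.
Thus a_{n+2} = (-3n + 3) / ((n+1)(n+2)) * a_n.

Check with a_0 = 3, a_1 = -2 (apply the recurrence for n = 0, 1, 2, 3): a_0 = 3, a_1 = -2, a_2 = 9/2, a_3 = 0, a_4 = -9/8, a_5 = 0.

a_(n+2) = (-3n + 3) / ((n+1)(n+2)) * a_n; check: a_0 = 3, a_1 = -2, a_2 = 9/2, a_3 = 0, a_4 = -9/8, a_5 = 0


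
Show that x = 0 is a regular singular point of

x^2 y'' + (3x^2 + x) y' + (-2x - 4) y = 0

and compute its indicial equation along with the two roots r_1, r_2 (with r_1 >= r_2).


Divide by x^2 to reach normal form y'' + P_1(x) y' + P_2(x) y = 0 with P_1(x) = 3 + 1/x and P_2(x) = -2/x - 4/x^2.
x = 0 is a singular point because the y'-coefficient 3 + 1/x has a pole at x = 0 and the y-coefficient -2/x - 4/x^2 has a pole at x = 0.
It is a regular singular point because x P_1(x) = p(x) = 3x + 1 and x^2 P_2(x) = q(x) = -2x - 4 are polynomials, hence analytic at x = 0.
p(0) = 1,  q(0) = -4.
Indicial equation: r(r-1) + p(0) r + q(0) = 0, i.e. r^2 + (p(0) - 1) r + q(0) = 0, i.e. r^2 - 4 = 0.
Discriminant: (0)^2 - 4(-4) = 16, so r = (0 ± 4)/2.
Solving: r_1 = 2, r_2 = -2.

indicial: r^2 - 4 = 0; roots r_1 = 2, r_2 = -2


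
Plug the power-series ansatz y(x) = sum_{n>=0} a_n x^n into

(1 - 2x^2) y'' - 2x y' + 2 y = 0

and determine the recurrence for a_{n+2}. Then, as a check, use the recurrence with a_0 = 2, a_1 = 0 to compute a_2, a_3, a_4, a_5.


Substitute y = sum_n a_n x^n.
(1 - 2 x^2) y'' contributes (n+2)(n+1) a_{n+2} - 2 n(n-1) a_n at x^n.
-2 x y'(x) contributes -2 n a_n at x^n.
2 y(x) contributes 2 a_n at x^n.
Matching x^n: (n+2)(n+1) a_{n+2} + (-2 n(n-1) - 2 n + 2) a_n = 0.
Thus a_{n+2} = (2 n(n-1) + 2 n - 2) / ((n+1)(n+2)) * a_n.

Check with a_0 = 2, a_1 = 0 (apply the recurrence for n = 0, 1, 2, 3): a_0 = 2, a_1 = 0, a_2 = -2, a_3 = 0, a_4 = -1, a_5 = 0.

a_(n+2) = (2 n(n-1) + 2 n - 2) / ((n+1)(n+2)) * a_n; check: a_0 = 2, a_1 = 0, a_2 = -2, a_3 = 0, a_4 = -1, a_5 = 0


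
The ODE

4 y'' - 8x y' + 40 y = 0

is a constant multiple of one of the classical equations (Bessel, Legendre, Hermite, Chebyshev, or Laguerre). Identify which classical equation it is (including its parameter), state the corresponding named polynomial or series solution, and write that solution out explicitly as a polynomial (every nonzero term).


All three coefficients share the factor 4; dividing through by 4 gives  y'' - 2x y' + 10 y = 0.
This matches the Hermite equation y'' - 2x y' + 2n y = 0 with 2n = 10, so n = 5; the polynomial solution is H_5(x).
With y = sum_k a_k x^k, matching x^k gives (k+2)(k+1) a_{k+2} = 2(k - n) a_k = 2(k - 5) a_k. The right side vanishes at k = 5, so the series with the parity of 5 terminates at degree 5.
Standard normalization: leading coefficient of H_n is 2^n, so a_5 = 2^5 = 32. Work downward with a_k = (k+1)(k+2) a_{k+2} / (2(k - n)):
  a_3 = (4)(5)(32) / (2(3 - 5)) = 640/(-4) = -160
  a_1 = (2)(3)(-160) / (2(1 - 5)) = -960/(-8) = 120
Hence H_5(x) = 32 x^5 - 160 x^3 + 120 x.

H_5(x); series = 32 x^5 - 160 x^3 + 120 x


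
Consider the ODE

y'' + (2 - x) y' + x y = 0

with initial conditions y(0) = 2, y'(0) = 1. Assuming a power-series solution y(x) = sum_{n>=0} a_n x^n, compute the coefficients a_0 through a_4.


Ansatz: y(x) = sum_{n>=0} a_n x^n, so y'(x) = sum_{n>=1} n a_n x^(n-1) and y''(x) = sum_{n>=2} n(n-1) a_n x^(n-2).
Substitute into P(x) y'' + Q(x) y' + R(x) y = 0 with P(x) = 1, Q(x) = 2 - x, R(x) = x, and match powers of x.
Initial conditions: a_0 = 2, a_1 = 1.
Setting the coefficient of each power of x to zero and solving order by order (substituting the coefficients already found):
  x^0: 2 a_2 + 2 a_1 = 0  ->  2 a_2 = -2 a_1 = -2  ->  a_2 = -1
  x^1: 6 a_3 + 4 a_2 - a_1 + a_0 = 0  ->  6 a_3 = -4 a_2 + a_1 - a_0 = 3  ->  a_3 = 1/2
  x^2: 12 a_4 + 6 a_3 - 2 a_2 + a_1 = 0  ->  12 a_4 = -6 a_3 + 2 a_2 - a_1 = -6  ->  a_4 = -1/2
Truncated series: y(x) = 2 + x - x^2 + (1/2) x^3 - (1/2) x^4 + O(x^5).

a_0 = 2; a_1 = 1; a_2 = -1; a_3 = 1/2; a_4 = -1/2


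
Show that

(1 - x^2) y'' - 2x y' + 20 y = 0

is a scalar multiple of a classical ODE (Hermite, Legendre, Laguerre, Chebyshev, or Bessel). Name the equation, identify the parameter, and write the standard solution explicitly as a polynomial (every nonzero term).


The equation is already in a standard form:  (1 - x^2) y'' - 2x y' + 20 y = 0.
This matches the Legendre equation (1 - x^2) y'' - 2x y' + n(n+1) y = 0 (note the -2x y' term) with n(n+1) = 20, so n = 4; the polynomial solution is P_4(x).
With y = sum_k a_k x^k, matching x^k gives (k+2)(k+1) a_{k+2} = [k(k+1) - n(n+1)] a_k = (k - 4)(k + 5) a_k. The right side vanishes at k = 4, so the series with the parity of 4 terminates at degree 4.
Standard normalization (P_n(1) = 1): leading coefficient (2n)!/(2^n (n!)^2) = 40320/(16*576) = 35/8, so a_4 = 35/8. Work downward with a_k = (k+1)(k+2) a_{k+2} / ((k - 4)(k + 5)):
  a_2 = (3)(4)(35/8) / ((2 - 4)(2 + 5)) = (105/2)/(-14) = -15/4
  a_0 = (1)(2)(-15/4) / ((0 - 4)(0 + 5)) = (-15/2)/(-20) = 3/8
Hence P_4(x) = 35 x^4/8 - 15 x^2/4 + 3/8.

P_4(x); series = 35 x^4/8 - 15 x^2/4 + 3/8


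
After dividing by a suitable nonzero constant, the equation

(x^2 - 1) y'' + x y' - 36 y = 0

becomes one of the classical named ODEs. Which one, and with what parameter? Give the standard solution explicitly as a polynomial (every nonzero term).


All three coefficients share the factor -1; dividing through by -1 gives  (1 - x^2) y'' - x y' + 36 y = 0.
This matches the Chebyshev equation (1 - x^2) y'' - x y' + n^2 y = 0 (note the -x y' term, not -2x y') with n^2 = 36, so n = 6; the polynomial solution is T_6(x).
With y = sum_k a_k x^k, matching x^k gives (k+2)(k+1) a_{k+2} = (k^2 - n^2) a_k = (k - 6)(k + 6) a_k. The right side vanishes at k = 6, so the series with the parity of 6 terminates at degree 6.
Standard normalization: leading coefficient of T_n is 2^(n-1), so a_6 = 2^5 = 32. Work downward with a_k = (k+1)(k+2) a_{k+2} / ((k - 6)(k + 6)):
  a_4 = (5)(6)(32) / ((4 - 6)(4 + 6)) = 960/(-20) = -48
  a_2 = (3)(4)(-48) / ((2 - 6)(2 + 6)) = -576/(-32) = 18
  a_0 = (1)(2)(18) / ((0 - 6)(0 + 6)) = 36/(-36) = -1
Hence T_6(x) = 32 x^6 - 48 x^4 + 18 x^2 - 1.

T_6(x); series = 32 x^6 - 48 x^4 + 18 x^2 - 1


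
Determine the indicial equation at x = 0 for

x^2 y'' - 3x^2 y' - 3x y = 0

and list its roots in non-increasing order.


Divide by x^2 to reach normal form y'' + P_1(x) y' + P_2(x) y = 0 with P_1(x) = -3 and P_2(x) = -3/x.
x = 0 is a singular point because the y-coefficient -3/x has a pole at x = 0.
It is a regular singular point because x P_1(x) = p(x) = -3x and x^2 P_2(x) = q(x) = -3x are polynomials, hence analytic at x = 0.
p(0) = 0,  q(0) = 0.
Indicial equation: r(r-1) + p(0) r + q(0) = 0, i.e. r^2 + (p(0) - 1) r + q(0) = 0, i.e. r^2 - 1 r = 0.
Discriminant: (-1)^2 - 4(0) = 1, so r = (1 ± 1)/2.
Solving: r_1 = 1, r_2 = 0.

indicial: r^2 - 1 r = 0; roots r_1 = 1, r_2 = 0


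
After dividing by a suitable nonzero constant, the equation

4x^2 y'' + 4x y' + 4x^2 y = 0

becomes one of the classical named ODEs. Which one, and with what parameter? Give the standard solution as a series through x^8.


All three coefficients share the factor 4; dividing through by 4 gives  x^2 y'' + x y' + x^2 y = 0.
This matches the Bessel equation x^2 y'' + x y' + (x^2 - nu^2) y = 0 with nu^2 = 0, so nu = 0; the solution bounded at x = 0 is J_0(x).
Frobenius at x = 0: indicial roots ±nu; for r = nu the recurrence k(k + 2nu) c_k = -c_{k-2} gives the standard series J_nu(x) = sum_{k>=0} (-1)^k / (k! (k+nu)!) (x/2)^(2k+nu). Evaluate the first 5 terms:
  k = 0: (-1)^0 / (0! * 0! * 2^0) x^0 = 1/(1*1*1) x^0 = (1) x^0
  k = 1: (-1)^1 / (1! * 1! * 2^2) x^2 = -1/(1*1*4) x^2 = (-1/4) x^2
  k = 2: (-1)^2 / (2! * 2! * 2^4) x^4 = 1/(2*2*16) x^4 = (1/64) x^4
  k = 3: (-1)^3 / (3! * 3! * 2^6) x^6 = -1/(6*6*64) x^6 = (-1/2304) x^6
  k = 4: (-1)^4 / (4! * 4! * 2^8) x^8 = 1/(24*24*256) x^8 = (1/147456) x^8
Hence J_0(x) = x^8/147456 - x^6/2304 + x^4/64 - x^2/4 + 1 + ....

J_0(x); series = x^8/147456 - x^6/2304 + x^4/64 - x^2/4 + 1


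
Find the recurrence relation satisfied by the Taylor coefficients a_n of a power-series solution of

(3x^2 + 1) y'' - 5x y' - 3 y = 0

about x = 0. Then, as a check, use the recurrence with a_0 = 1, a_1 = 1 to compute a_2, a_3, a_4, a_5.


Substitute y = sum_n a_n x^n.
(1 + 3 x^2) y'' contributes (n+2)(n+1) a_{n+2} + 3 n(n-1) a_n at x^n.
-5 x y'(x) contributes -5 n a_n at x^n.
-3 y(x) contributes -3 a_n at x^n.
Matching x^n: (n+2)(n+1) a_{n+2} + (3 n(n-1) - 5 n - 3) a_n = 0.
Thus a_{n+2} = (-3 n(n-1) + 5 n + 3) / ((n+1)(n+2)) * a_n.

Check with a_0 = 1, a_1 = 1 (apply the recurrence for n = 0, 1, 2, 3): a_0 = 1, a_1 = 1, a_2 = 3/2, a_3 = 4/3, a_4 = 7/8, a_5 = 0.

a_(n+2) = (-3 n(n-1) + 5 n + 3) / ((n+1)(n+2)) * a_n; check: a_0 = 1, a_1 = 1, a_2 = 3/2, a_3 = 4/3, a_4 = 7/8, a_5 = 0


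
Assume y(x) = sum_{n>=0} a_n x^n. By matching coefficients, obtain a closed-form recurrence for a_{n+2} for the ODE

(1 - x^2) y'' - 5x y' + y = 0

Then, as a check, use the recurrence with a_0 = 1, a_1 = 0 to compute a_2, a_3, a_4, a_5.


Substitute y = sum_n a_n x^n.
(1 - 1 x^2) y'' contributes (n+2)(n+1) a_{n+2} - n(n-1) a_n at x^n.
-5 x y'(x) contributes -5 n a_n at x^n.
y(x) contributes 1 a_n at x^n.
Matching x^n: (n+2)(n+1) a_{n+2} + (-n(n-1) - 5 n + 1) a_n = 0.
Thus a_{n+2} = (n(n-1) + 5 n - 1) / ((n+1)(n+2)) * a_n.

Check with a_0 = 1, a_1 = 0 (apply the recurrence for n = 0, 1, 2, 3): a_0 = 1, a_1 = 0, a_2 = -1/2, a_3 = 0, a_4 = -11/24, a_5 = 0.

a_(n+2) = (n(n-1) + 5 n - 1) / ((n+1)(n+2)) * a_n; check: a_0 = 1, a_1 = 0, a_2 = -1/2, a_3 = 0, a_4 = -11/24, a_5 = 0


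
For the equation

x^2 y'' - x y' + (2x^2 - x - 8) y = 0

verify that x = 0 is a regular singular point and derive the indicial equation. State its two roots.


Divide by x^2 to reach normal form y'' + P_1(x) y' + P_2(x) y = 0 with P_1(x) = -1/x and P_2(x) = 2 - 1/x - 8/x^2.
x = 0 is a singular point because the y'-coefficient -1/x has a pole at x = 0 and the y-coefficient 2 - 1/x - 8/x^2 has a pole at x = 0.
It is a regular singular point because x P_1(x) = p(x) = -1 and x^2 P_2(x) = q(x) = 2x^2 - x - 8 are polynomials, hence analytic at x = 0.
p(0) = -1,  q(0) = -8.
Indicial equation: r(r-1) + p(0) r + q(0) = 0, i.e. r^2 + (p(0) - 1) r + q(0) = 0, i.e. r^2 - 2 r - 8 = 0.
Discriminant: (-2)^2 - 4(-8) = 36, so r = (2 ± 6)/2.
Solving: r_1 = 4, r_2 = -2.

indicial: r^2 - 2 r - 8 = 0; roots r_1 = 4, r_2 = -2


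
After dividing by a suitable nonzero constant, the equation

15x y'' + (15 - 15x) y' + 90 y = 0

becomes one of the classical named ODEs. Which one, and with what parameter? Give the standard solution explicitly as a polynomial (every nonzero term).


All three coefficients share the factor 15; dividing through by 15 gives  x y'' + (1 - x) y' + 6 y = 0.
This matches the Laguerre equation x y'' + (1 - x) y' + n y = 0 with n = 6; the polynomial solution is L_6(x).
With y = sum_k a_k x^k, matching x^k gives (k+1)k a_{k+1} + (k+1) a_{k+1} - k a_k + n a_k = 0, i.e. (k+1)^2 a_{k+1} = (k - n) a_k = (k - 6) a_k. The right side vanishes at k = 6, so the series terminates at degree 6.
Standard normalization L_n(0) = 1 gives a_0 = 1. Work upward with a_{k+1} = (k - 6) a_k / (k+1)^2:
  a_1 = (0 - 6)(1) / 1^2 = -6/1 = -6
  a_2 = (1 - 6)(-6) / 2^2 = 30/4 = 15/2
  a_3 = (2 - 6)(15/2) / 3^2 = -30/9 = -10/3
  a_4 = (3 - 6)(-10/3) / 4^2 = 10/16 = 5/8
  a_5 = (4 - 6)(5/8) / 5^2 = (-5/4)/25 = -1/20
  a_6 = (5 - 6)(-1/20) / 6^2 = (1/20)/36 = 1/720
Hence L_6(x) = x^6/720 - x^5/20 + 5 x^4/8 - 10 x^3/3 + 15 x^2/2 - 6 x + 1.

L_6(x); series = x^6/720 - x^5/20 + 5 x^4/8 - 10 x^3/3 + 15 x^2/2 - 6 x + 1


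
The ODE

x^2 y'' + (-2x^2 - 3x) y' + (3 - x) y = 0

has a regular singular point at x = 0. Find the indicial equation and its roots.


Divide by x^2 to reach normal form y'' + P_1(x) y' + P_2(x) y = 0 with P_1(x) = -2 - 3/x and P_2(x) = -1/x + 3/x^2.
x = 0 is a singular point because the y'-coefficient -2 - 3/x has a pole at x = 0 and the y-coefficient -1/x + 3/x^2 has a pole at x = 0.
It is a regular singular point because x P_1(x) = p(x) = -2x - 3 and x^2 P_2(x) = q(x) = 3 - x are polynomials, hence analytic at x = 0.
p(0) = -3,  q(0) = 3.
Indicial equation: r(r-1) + p(0) r + q(0) = 0, i.e. r^2 + (p(0) - 1) r + q(0) = 0, i.e. r^2 - 4 r + 3 = 0.
Discriminant: (-4)^2 - 4(3) = 4, so r = (4 ± 2)/2.
Solving: r_1 = 3, r_2 = 1.

indicial: r^2 - 4 r + 3 = 0; roots r_1 = 3, r_2 = 1


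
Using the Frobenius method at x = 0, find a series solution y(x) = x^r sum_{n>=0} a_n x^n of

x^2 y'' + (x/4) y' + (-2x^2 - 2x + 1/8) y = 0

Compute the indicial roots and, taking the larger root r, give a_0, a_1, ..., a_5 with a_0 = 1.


Write in Frobenius form y'' + (p(x)/x) y' + (q(x)/x^2) y = 0:
  p(x) = 1/4,  q(x) = -2x^2 - 2x + 1/8.
Indicial equation: r(r-1) + (1/4) r + (1/8) = 0 -> roots r_1 = 1/2, r_2 = 1/4.
Take r = r_1 = 1/2. Let y(x) = x^r sum_{n>=0} a_n x^n with a_0 = 1.
Substitute y = x^r sum a_n x^n and match x^{r+n}. The recurrence is
  D(n) a_n - 2 a_{n-1} - 2 a_{n-2} = 0,  where D(n) = (r+n)(r+n-1) + (1/4)(r+n) + (1/8).
  a_n = [2 a_{n-1} + 2 a_{n-2}] / D(n).
Since the indicial polynomial factors as (r - r_1)(r - r_2), D(n) = (r_1 + n - r_1)(r_1 + n - r_2) = n(n + 1/4).
Evaluating step by step (a_0 = 1):
  n = 1: D(1) = 1(1 + 1/4) = 5/4; numerator = 2(1) = 2; a_1 = (2)/(5/4) = 8/5
  n = 2: D(2) = 2(2 + 1/4) = 9/2; numerator = 2(8/5) + 2(1) = 26/5; a_2 = (26/5)/(9/2) = 52/45
  n = 3: D(3) = 3(3 + 1/4) = 39/4; numerator = 2(52/45) + 2(8/5) = 248/45; a_3 = (248/45)/(39/4) = 992/1755
  n = 4: D(4) = 4(4 + 1/4) = 17; numerator = 2(992/1755) + 2(52/45) = 1208/351; a_4 = (1208/351)/(17) = 1208/5967
  n = 5: D(5) = 5(5 + 1/4) = 105/4; numerator = 2(1208/5967) + 2(992/1755) = 45808/29835; a_5 = (45808/29835)/(105/4) = 26176/447525

r = 1/2; a_0 = 1; a_1 = 8/5; a_2 = 52/45; a_3 = 992/1755; a_4 = 1208/5967; a_5 = 26176/447525


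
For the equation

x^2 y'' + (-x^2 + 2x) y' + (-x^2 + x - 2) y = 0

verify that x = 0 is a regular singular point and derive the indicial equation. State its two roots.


Divide by x^2 to reach normal form y'' + P_1(x) y' + P_2(x) y = 0 with P_1(x) = -1 + 2/x and P_2(x) = -1 + 1/x - 2/x^2.
x = 0 is a singular point because the y'-coefficient -1 + 2/x has a pole at x = 0 and the y-coefficient -1 + 1/x - 2/x^2 has a pole at x = 0.
It is a regular singular point because x P_1(x) = p(x) = 2 - x and x^2 P_2(x) = q(x) = -x^2 + x - 2 are polynomials, hence analytic at x = 0.
p(0) = 2,  q(0) = -2.
Indicial equation: r(r-1) + p(0) r + q(0) = 0, i.e. r^2 + (p(0) - 1) r + q(0) = 0, i.e. r^2 + 1 r - 2 = 0.
Discriminant: (1)^2 - 4(-2) = 9, so r = (-1 ± 3)/2.
Solving: r_1 = 1, r_2 = -2.

indicial: r^2 + 1 r - 2 = 0; roots r_1 = 1, r_2 = -2


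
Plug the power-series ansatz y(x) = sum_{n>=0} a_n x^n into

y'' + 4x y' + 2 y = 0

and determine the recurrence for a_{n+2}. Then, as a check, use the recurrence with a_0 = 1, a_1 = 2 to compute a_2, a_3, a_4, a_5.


Substitute y = sum_n a_n x^n.
y''(x) has coefficient (n+2)(n+1) a_{n+2} at x^n;
4 x y'(x) has coefficient 4 n a_n at x^n (shift);
2 y(x) has coefficient 2 a_n at x^n.
Matching x^n: (n+2)(n+1) a_{n+2} + (4n + 2) a_n = 0.
Thus a_{n+2} = (-4n - 2) / ((n+1)(n+2)) * a_n.

Check with a_0 = 1, a_1 = 2 (apply the recurrence for n = 0, 1, 2, 3): a_0 = 1, a_1 = 2, a_2 = -1, a_3 = -2, a_4 = 5/6, a_5 = 7/5.

a_(n+2) = (-4n - 2) / ((n+1)(n+2)) * a_n; check: a_0 = 1, a_1 = 2, a_2 = -1, a_3 = -2, a_4 = 5/6, a_5 = 7/5


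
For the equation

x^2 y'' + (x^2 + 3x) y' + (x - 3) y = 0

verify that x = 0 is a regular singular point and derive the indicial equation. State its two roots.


Divide by x^2 to reach normal form y'' + P_1(x) y' + P_2(x) y = 0 with P_1(x) = 1 + 3/x and P_2(x) = 1/x - 3/x^2.
x = 0 is a singular point because the y'-coefficient 1 + 3/x has a pole at x = 0 and the y-coefficient 1/x - 3/x^2 has a pole at x = 0.
It is a regular singular point because x P_1(x) = p(x) = x + 3 and x^2 P_2(x) = q(x) = x - 3 are polynomials, hence analytic at x = 0.
p(0) = 3,  q(0) = -3.
Indicial equation: r(r-1) + p(0) r + q(0) = 0, i.e. r^2 + (p(0) - 1) r + q(0) = 0, i.e. r^2 + 2 r - 3 = 0.
Discriminant: (2)^2 - 4(-3) = 16, so r = (-2 ± 4)/2.
Solving: r_1 = 1, r_2 = -3.

indicial: r^2 + 2 r - 3 = 0; roots r_1 = 1, r_2 = -3


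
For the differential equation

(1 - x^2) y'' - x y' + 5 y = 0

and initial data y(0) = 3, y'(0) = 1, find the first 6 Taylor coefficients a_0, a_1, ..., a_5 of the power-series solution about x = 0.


Ansatz: y(x) = sum_{n>=0} a_n x^n, so y'(x) = sum_{n>=1} n a_n x^(n-1) and y''(x) = sum_{n>=2} n(n-1) a_n x^(n-2).
Substitute into P(x) y'' + Q(x) y' + R(x) y = 0 with P(x) = 1 - x^2, Q(x) = -x, R(x) = 5, and match powers of x.
Initial conditions: a_0 = 3, a_1 = 1.
Setting the coefficient of each power of x to zero and solving order by order (substituting the coefficients already found):
  x^0: 2 a_2 + 5 a_0 = 0  ->  2 a_2 = -5 a_0 = -15  ->  a_2 = -15/2
  x^1: 6 a_3 + 4 a_1 = 0  ->  6 a_3 = -4 a_1 = -4  ->  a_3 = -2/3
  x^2: 12 a_4 + a_2 = 0  ->  12 a_4 = -a_2 = 15/2  ->  a_4 = 5/8
  x^3: 20 a_5 - 4 a_3 = 0  ->  20 a_5 = 4 a_3 = -8/3  ->  a_5 = -2/15
Truncated series: y(x) = 3 + x - (15/2) x^2 - (2/3) x^3 + (5/8) x^4 - (2/15) x^5 + O(x^6).

a_0 = 3; a_1 = 1; a_2 = -15/2; a_3 = -2/3; a_4 = 5/8; a_5 = -2/15


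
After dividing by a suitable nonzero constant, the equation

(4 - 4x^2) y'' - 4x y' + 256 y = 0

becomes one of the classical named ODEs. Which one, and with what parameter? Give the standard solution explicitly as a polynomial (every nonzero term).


All three coefficients share the factor 4; dividing through by 4 gives  (1 - x^2) y'' - x y' + 64 y = 0.
This matches the Chebyshev equation (1 - x^2) y'' - x y' + n^2 y = 0 (note the -x y' term, not -2x y') with n^2 = 64, so n = 8; the polynomial solution is T_8(x).
With y = sum_k a_k x^k, matching x^k gives (k+2)(k+1) a_{k+2} = (k^2 - n^2) a_k = (k - 8)(k + 8) a_k. The right side vanishes at k = 8, so the series with the parity of 8 terminates at degree 8.
Standard normalization: leading coefficient of T_n is 2^(n-1), so a_8 = 2^7 = 128. Work downward with a_k = (k+1)(k+2) a_{k+2} / ((k - 8)(k + 8)):
  a_6 = (7)(8)(128) / ((6 - 8)(6 + 8)) = 7168/(-28) = -256
  a_4 = (5)(6)(-256) / ((4 - 8)(4 + 8)) = -7680/(-48) = 160
  a_2 = (3)(4)(160) / ((2 - 8)(2 + 8)) = 1920/(-60) = -32
  a_0 = (1)(2)(-32) / ((0 - 8)(0 + 8)) = -64/(-64) = 1
Hence T_8(x) = 128 x^8 - 256 x^6 + 160 x^4 - 32 x^2 + 1.

T_8(x); series = 128 x^8 - 256 x^6 + 160 x^4 - 32 x^2 + 1


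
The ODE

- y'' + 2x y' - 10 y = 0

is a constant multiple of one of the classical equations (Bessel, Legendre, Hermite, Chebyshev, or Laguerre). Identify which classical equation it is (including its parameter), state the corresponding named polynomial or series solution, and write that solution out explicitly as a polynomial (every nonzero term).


All three coefficients share the factor -1; dividing through by -1 gives  y'' - 2x y' + 10 y = 0.
This matches the Hermite equation y'' - 2x y' + 2n y = 0 with 2n = 10, so n = 5; the polynomial solution is H_5(x).
With y = sum_k a_k x^k, matching x^k gives (k+2)(k+1) a_{k+2} = 2(k - n) a_k = 2(k - 5) a_k. The right side vanishes at k = 5, so the series with the parity of 5 terminates at degree 5.
Standard normalization: leading coefficient of H_n is 2^n, so a_5 = 2^5 = 32. Work downward with a_k = (k+1)(k+2) a_{k+2} / (2(k - n)):
  a_3 = (4)(5)(32) / (2(3 - 5)) = 640/(-4) = -160
  a_1 = (2)(3)(-160) / (2(1 - 5)) = -960/(-8) = 120
Hence H_5(x) = 32 x^5 - 160 x^3 + 120 x.

H_5(x); series = 32 x^5 - 160 x^3 + 120 x


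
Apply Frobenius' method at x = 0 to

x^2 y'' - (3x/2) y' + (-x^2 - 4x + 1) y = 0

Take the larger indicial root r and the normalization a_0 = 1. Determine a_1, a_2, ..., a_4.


Write in Frobenius form y'' + (p(x)/x) y' + (q(x)/x^2) y = 0:
  p(x) = -3/2,  q(x) = -x^2 - 4x + 1.
Indicial equation: r(r-1) + (-3/2) r + (1) = 0 -> roots r_1 = 2, r_2 = 1/2.
Take r = r_1 = 2. Let y(x) = x^r sum_{n>=0} a_n x^n with a_0 = 1.
Substitute y = x^r sum a_n x^n and match x^{r+n}. The recurrence is
  D(n) a_n - 4 a_{n-1} - 1 a_{n-2} = 0,  where D(n) = (r+n)(r+n-1) + (-3/2)(r+n) + (1).
  a_n = [4 a_{n-1} + 1 a_{n-2}] / D(n).
Since the indicial polynomial factors as (r - r_1)(r - r_2), D(n) = (r_1 + n - r_1)(r_1 + n - r_2) = n(n + 3/2).
Evaluating step by step (a_0 = 1):
  n = 1: D(1) = 1(1 + 3/2) = 5/2; numerator = 4(1) = 4; a_1 = (4)/(5/2) = 8/5
  n = 2: D(2) = 2(2 + 3/2) = 7; numerator = 4(8/5) + 1(1) = 37/5; a_2 = (37/5)/(7) = 37/35
  n = 3: D(3) = 3(3 + 3/2) = 27/2; numerator = 4(37/35) + 1(8/5) = 204/35; a_3 = (204/35)/(27/2) = 136/315
  n = 4: D(4) = 4(4 + 3/2) = 22; numerator = 4(136/315) + 1(37/35) = 877/315; a_4 = (877/315)/(22) = 877/6930

r = 2; a_0 = 1; a_1 = 8/5; a_2 = 37/35; a_3 = 136/315; a_4 = 877/6930


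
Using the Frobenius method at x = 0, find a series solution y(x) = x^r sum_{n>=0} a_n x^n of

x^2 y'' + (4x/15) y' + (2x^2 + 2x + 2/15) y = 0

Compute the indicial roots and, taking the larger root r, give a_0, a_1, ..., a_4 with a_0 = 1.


Write in Frobenius form y'' + (p(x)/x) y' + (q(x)/x^2) y = 0:
  p(x) = 4/15,  q(x) = 2x^2 + 2x + 2/15.
Indicial equation: r(r-1) + (4/15) r + (2/15) = 0 -> roots r_1 = 2/5, r_2 = 1/3.
Take r = r_1 = 2/5. Let y(x) = x^r sum_{n>=0} a_n x^n with a_0 = 1.
Substitute y = x^r sum a_n x^n and match x^{r+n}. The recurrence is
  D(n) a_n + 2 a_{n-1} + 2 a_{n-2} = 0,  where D(n) = (r+n)(r+n-1) + (4/15)(r+n) + (2/15).
  a_n = [-2 a_{n-1} - 2 a_{n-2}] / D(n).
Since the indicial polynomial factors as (r - r_1)(r - r_2), D(n) = (r_1 + n - r_1)(r_1 + n - r_2) = n(n + 1/15).
Evaluating step by step (a_0 = 1):
  n = 1: D(1) = 1(1 + 1/15) = 16/15; numerator = -2(1) = -2; a_1 = (-2)/(16/15) = -15/8
  n = 2: D(2) = 2(2 + 1/15) = 62/15; numerator = -2(-15/8) - 2(1) = 7/4; a_2 = (7/4)/(62/15) = 105/248
  n = 3: D(3) = 3(3 + 1/15) = 46/5; numerator = -2(105/248) - 2(-15/8) = 90/31; a_3 = (90/31)/(46/5) = 225/713
  n = 4: D(4) = 4(4 + 1/15) = 244/15; numerator = -2(225/713) - 2(105/248) = -4215/2852; a_4 = (-4215/2852)/(244/15) = -63225/695888

r = 2/5; a_0 = 1; a_1 = -15/8; a_2 = 105/248; a_3 = 225/713; a_4 = -63225/695888


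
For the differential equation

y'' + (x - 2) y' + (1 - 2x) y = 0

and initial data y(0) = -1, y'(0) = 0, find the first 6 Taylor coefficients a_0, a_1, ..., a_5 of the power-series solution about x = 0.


Ansatz: y(x) = sum_{n>=0} a_n x^n, so y'(x) = sum_{n>=1} n a_n x^(n-1) and y''(x) = sum_{n>=2} n(n-1) a_n x^(n-2).
Substitute into P(x) y'' + Q(x) y' + R(x) y = 0 with P(x) = 1, Q(x) = x - 2, R(x) = 1 - 2x, and match powers of x.
Initial conditions: a_0 = -1, a_1 = 0.
Setting the coefficient of each power of x to zero and solving order by order (substituting the coefficients already found):
  x^0: 2 a_2 - 2 a_1 + a_0 = 0  ->  2 a_2 = 2 a_1 - a_0 = 1  ->  a_2 = 1/2
  x^1: 6 a_3 - 4 a_2 + 2 a_1 - 2 a_0 = 0  ->  6 a_3 = 4 a_2 - 2 a_1 + 2 a_0 = 0  ->  a_3 = 0
  x^2: 12 a_4 - 6 a_3 + 3 a_2 - 2 a_1 = 0  ->  12 a_4 = 6 a_3 - 3 a_2 + 2 a_1 = -3/2  ->  a_4 = -1/8
  x^3: 20 a_5 - 8 a_4 + 4 a_3 - 2 a_2 = 0  ->  20 a_5 = 8 a_4 - 4 a_3 + 2 a_2 = 0  ->  a_5 = 0
Truncated series: y(x) = -1 + (1/2) x^2 - (1/8) x^4 + O(x^6).

a_0 = -1; a_1 = 0; a_2 = 1/2; a_3 = 0; a_4 = -1/8; a_5 = 0


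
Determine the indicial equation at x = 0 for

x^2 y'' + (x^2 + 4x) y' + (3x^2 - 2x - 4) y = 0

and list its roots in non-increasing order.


Divide by x^2 to reach normal form y'' + P_1(x) y' + P_2(x) y = 0 with P_1(x) = 1 + 4/x and P_2(x) = 3 - 2/x - 4/x^2.
x = 0 is a singular point because the y'-coefficient 1 + 4/x has a pole at x = 0 and the y-coefficient 3 - 2/x - 4/x^2 has a pole at x = 0.
It is a regular singular point because x P_1(x) = p(x) = x + 4 and x^2 P_2(x) = q(x) = 3x^2 - 2x - 4 are polynomials, hence analytic at x = 0.
p(0) = 4,  q(0) = -4.
Indicial equation: r(r-1) + p(0) r + q(0) = 0, i.e. r^2 + (p(0) - 1) r + q(0) = 0, i.e. r^2 + 3 r - 4 = 0.
Discriminant: (3)^2 - 4(-4) = 25, so r = (-3 ± 5)/2.
Solving: r_1 = 1, r_2 = -4.

indicial: r^2 + 3 r - 4 = 0; roots r_1 = 1, r_2 = -4


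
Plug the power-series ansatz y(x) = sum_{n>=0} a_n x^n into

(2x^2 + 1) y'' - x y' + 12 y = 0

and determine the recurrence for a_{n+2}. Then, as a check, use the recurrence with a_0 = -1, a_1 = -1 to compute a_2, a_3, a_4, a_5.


Substitute y = sum_n a_n x^n.
(1 + 2 x^2) y'' contributes (n+2)(n+1) a_{n+2} + 2 n(n-1) a_n at x^n.
-x y'(x) contributes -n a_n at x^n.
12 y(x) contributes 12 a_n at x^n.
Matching x^n: (n+2)(n+1) a_{n+2} + (2 n(n-1) - n + 12) a_n = 0.
Thus a_{n+2} = (-2 n(n-1) + n - 12) / ((n+1)(n+2)) * a_n.

Check with a_0 = -1, a_1 = -1 (apply the recurrence for n = 0, 1, 2, 3): a_0 = -1, a_1 = -1, a_2 = 6, a_3 = 11/6, a_4 = -7, a_5 = -77/40.

a_(n+2) = (-2 n(n-1) + n - 12) / ((n+1)(n+2)) * a_n; check: a_0 = -1, a_1 = -1, a_2 = 6, a_3 = 11/6, a_4 = -7, a_5 = -77/40


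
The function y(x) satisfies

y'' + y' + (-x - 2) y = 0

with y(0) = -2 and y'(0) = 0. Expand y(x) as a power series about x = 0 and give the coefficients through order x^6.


Ansatz: y(x) = sum_{n>=0} a_n x^n, so y'(x) = sum_{n>=1} n a_n x^(n-1) and y''(x) = sum_{n>=2} n(n-1) a_n x^(n-2).
Substitute into P(x) y'' + Q(x) y' + R(x) y = 0 with P(x) = 1, Q(x) = 1, R(x) = -x - 2, and match powers of x.
Initial conditions: a_0 = -2, a_1 = 0.
Setting the coefficient of each power of x to zero and solving order by order (substituting the coefficients already found):
  x^0: 2 a_2 + a_1 - 2 a_0 = 0  ->  2 a_2 = -a_1 + 2 a_0 = -4  ->  a_2 = -2
  x^1: 6 a_3 + 2 a_2 - 2 a_1 - a_0 = 0  ->  6 a_3 = -2 a_2 + 2 a_1 + a_0 = 2  ->  a_3 = 1/3
  x^2: 12 a_4 + 3 a_3 - 2 a_2 - a_1 = 0  ->  12 a_4 = -3 a_3 + 2 a_2 + a_1 = -5  ->  a_4 = -5/12
  x^3: 20 a_5 + 4 a_4 - 2 a_3 - a_2 = 0  ->  20 a_5 = -4 a_4 + 2 a_3 + a_2 = 1/3  ->  a_5 = 1/60
  x^4: 30 a_6 + 5 a_5 - 2 a_4 - a_3 = 0  ->  30 a_6 = -5 a_5 + 2 a_4 + a_3 = -7/12  ->  a_6 = -7/360
Truncated series: y(x) = -2 - 2 x^2 + (1/3) x^3 - (5/12) x^4 + (1/60) x^5 - (7/360) x^6 + O(x^7).

a_0 = -2; a_1 = 0; a_2 = -2; a_3 = 1/3; a_4 = -5/12; a_5 = 1/60; a_6 = -7/360


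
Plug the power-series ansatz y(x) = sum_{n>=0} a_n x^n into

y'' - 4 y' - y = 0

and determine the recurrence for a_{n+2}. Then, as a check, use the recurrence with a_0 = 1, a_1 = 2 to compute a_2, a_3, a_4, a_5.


Substitute y = sum_n a_n x^n.
y''(x) has coefficient (n+2)(n+1) a_{n+2} at x^n;
-4 y'(x) has coefficient -4 (n+1) a_{n+1} at x^n;
-y(x) has coefficient -1 a_n at x^n.
Matching x^n: (n+2)(n+1) a_{n+2} - 4 (n+1) a_{n+1} - 1 a_n = 0.
Thus a_{n+2} = [4 (n+1) a_{n+1} + 1 a_n] / ((n+1)(n+2)).

Check with a_0 = 1, a_1 = 2 (apply the recurrence for n = 0, 1, 2, 3): a_0 = 1, a_1 = 2, a_2 = 9/2, a_3 = 19/3, a_4 = 161/24, a_5 = 341/60.

a_(n+2) = [4 (n+1) a_(n+1) + 1 a_n] / ((n+1)(n+2)); check: a_0 = 1, a_1 = 2, a_2 = 9/2, a_3 = 19/3, a_4 = 161/24, a_5 = 341/60


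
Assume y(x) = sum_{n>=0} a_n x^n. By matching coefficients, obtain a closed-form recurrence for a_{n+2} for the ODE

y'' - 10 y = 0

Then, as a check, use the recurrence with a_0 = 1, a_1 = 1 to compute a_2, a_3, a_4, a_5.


Substitute y = sum_n a_n x^n into y'' + (const) y = 0.
y''(x) = sum_{n>=0} (n+2)(n+1) a_{n+2} x^n.
The ODE becomes sum_n [(n+2)(n+1) a_{n+2} - 10 a_n] x^n = 0.
Setting each coefficient to zero gives the recurrence:
  (n+2)(n+1) a_{n+2} - 10 a_n = 0,
  a_{n+2} = 10 / ((n+1)(n+2)) a_n.

Check with a_0 = 1, a_1 = 1 (apply the recurrence for n = 0, 1, 2, 3): a_0 = 1, a_1 = 1, a_2 = 5, a_3 = 5/3, a_4 = 25/6, a_5 = 5/6.

a_{n+2} = 10/((n+1)(n+2)) * a_n; check: a_0 = 1, a_1 = 1, a_2 = 5, a_3 = 5/3, a_4 = 25/6, a_5 = 5/6


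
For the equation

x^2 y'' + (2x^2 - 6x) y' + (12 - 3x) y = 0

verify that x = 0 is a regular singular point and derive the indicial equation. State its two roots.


Divide by x^2 to reach normal form y'' + P_1(x) y' + P_2(x) y = 0 with P_1(x) = 2 - 6/x and P_2(x) = -3/x + 12/x^2.
x = 0 is a singular point because the y'-coefficient 2 - 6/x has a pole at x = 0 and the y-coefficient -3/x + 12/x^2 has a pole at x = 0.
It is a regular singular point because x P_1(x) = p(x) = 2x - 6 and x^2 P_2(x) = q(x) = 12 - 3x are polynomials, hence analytic at x = 0.
p(0) = -6,  q(0) = 12.
Indicial equation: r(r-1) + p(0) r + q(0) = 0, i.e. r^2 + (p(0) - 1) r + q(0) = 0, i.e. r^2 - 7 r + 12 = 0.
Discriminant: (-7)^2 - 4(12) = 1, so r = (7 ± 1)/2.
Solving: r_1 = 4, r_2 = 3.

indicial: r^2 - 7 r + 12 = 0; roots r_1 = 4, r_2 = 3


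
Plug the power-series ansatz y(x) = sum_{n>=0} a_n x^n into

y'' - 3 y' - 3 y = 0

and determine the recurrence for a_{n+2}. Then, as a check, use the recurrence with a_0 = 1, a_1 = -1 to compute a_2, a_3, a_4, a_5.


Substitute y = sum_n a_n x^n.
y''(x) has coefficient (n+2)(n+1) a_{n+2} at x^n;
-3 y'(x) has coefficient -3 (n+1) a_{n+1} at x^n;
-3 y(x) has coefficient -3 a_n at x^n.
Matching x^n: (n+2)(n+1) a_{n+2} - 3 (n+1) a_{n+1} - 3 a_n = 0.
Thus a_{n+2} = [3 (n+1) a_{n+1} + 3 a_n] / ((n+1)(n+2)).

Check with a_0 = 1, a_1 = -1 (apply the recurrence for n = 0, 1, 2, 3): a_0 = 1, a_1 = -1, a_2 = 0, a_3 = -1/2, a_4 = -3/8, a_5 = -3/10.

a_(n+2) = [3 (n+1) a_(n+1) + 3 a_n] / ((n+1)(n+2)); check: a_0 = 1, a_1 = -1, a_2 = 0, a_3 = -1/2, a_4 = -3/8, a_5 = -3/10


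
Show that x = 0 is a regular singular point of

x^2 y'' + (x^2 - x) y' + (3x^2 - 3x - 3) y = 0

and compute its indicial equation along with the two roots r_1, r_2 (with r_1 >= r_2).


Divide by x^2 to reach normal form y'' + P_1(x) y' + P_2(x) y = 0 with P_1(x) = 1 - 1/x and P_2(x) = 3 - 3/x - 3/x^2.
x = 0 is a singular point because the y'-coefficient 1 - 1/x has a pole at x = 0 and the y-coefficient 3 - 3/x - 3/x^2 has a pole at x = 0.
It is a regular singular point because x P_1(x) = p(x) = x - 1 and x^2 P_2(x) = q(x) = 3x^2 - 3x - 3 are polynomials, hence analytic at x = 0.
p(0) = -1,  q(0) = -3.
Indicial equation: r(r-1) + p(0) r + q(0) = 0, i.e. r^2 + (p(0) - 1) r + q(0) = 0, i.e. r^2 - 2 r - 3 = 0.
Discriminant: (-2)^2 - 4(-3) = 16, so r = (2 ± 4)/2.
Solving: r_1 = 3, r_2 = -1.

indicial: r^2 - 2 r - 3 = 0; roots r_1 = 3, r_2 = -1


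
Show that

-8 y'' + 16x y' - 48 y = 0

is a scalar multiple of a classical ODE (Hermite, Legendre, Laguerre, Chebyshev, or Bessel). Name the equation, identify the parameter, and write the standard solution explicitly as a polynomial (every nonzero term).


All three coefficients share the factor -8; dividing through by -8 gives  y'' - 2x y' + 6 y = 0.
This matches the Hermite equation y'' - 2x y' + 2n y = 0 with 2n = 6, so n = 3; the polynomial solution is H_3(x).
With y = sum_k a_k x^k, matching x^k gives (k+2)(k+1) a_{k+2} = 2(k - n) a_k = 2(k - 3) a_k. The right side vanishes at k = 3, so the series with the parity of 3 terminates at degree 3.
Standard normalization: leading coefficient of H_n is 2^n, so a_3 = 2^3 = 8. Work downward with a_k = (k+1)(k+2) a_{k+2} / (2(k - n)):
  a_1 = (2)(3)(8) / (2(1 - 3)) = 48/(-4) = -12
Hence H_3(x) = 8 x^3 - 12 x.

H_3(x); series = 8 x^3 - 12 x


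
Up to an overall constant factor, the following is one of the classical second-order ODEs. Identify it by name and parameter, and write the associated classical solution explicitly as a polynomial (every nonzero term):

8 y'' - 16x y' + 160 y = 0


All three coefficients share the factor 8; dividing through by 8 gives  y'' - 2x y' + 20 y = 0.
This matches the Hermite equation y'' - 2x y' + 2n y = 0 with 2n = 20, so n = 10; the polynomial solution is H_10(x).
With y = sum_k a_k x^k, matching x^k gives (k+2)(k+1) a_{k+2} = 2(k - n) a_k = 2(k - 10) a_k. The right side vanishes at k = 10, so the series with the parity of 10 terminates at degree 10.
Standard normalization: leading coefficient of H_n is 2^n, so a_10 = 2^10 = 1024. Work downward with a_k = (k+1)(k+2) a_{k+2} / (2(k - n)):
  a_8 = (9)(10)(1024) / (2(8 - 10)) = 92160/(-4) = -23040
  a_6 = (7)(8)(-23040) / (2(6 - 10)) = -1290240/(-8) = 161280
  a_4 = (5)(6)(161280) / (2(4 - 10)) = 4838400/(-12) = -403200
  a_2 = (3)(4)(-403200) / (2(2 - 10)) = -4838400/(-16) = 302400
  a_0 = (1)(2)(302400) / (2(0 - 10)) = 604800/(-20) = -30240
Hence H_10(x) = 1024 x^10 - 23040 x^8 + 161280 x^6 - 403200 x^4 + 302400 x^2 - 30240.

H_10(x); series = 1024 x^10 - 23040 x^8 + 161280 x^6 - 403200 x^4 + 302400 x^2 - 30240
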